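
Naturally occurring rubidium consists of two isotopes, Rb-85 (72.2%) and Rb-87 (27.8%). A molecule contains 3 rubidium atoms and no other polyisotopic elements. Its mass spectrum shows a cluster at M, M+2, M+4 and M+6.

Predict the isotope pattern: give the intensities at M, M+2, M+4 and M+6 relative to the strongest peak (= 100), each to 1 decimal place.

Expanding (0.722 + 0.278)^3:
P(M) = 0.722^3 = 0.376367
P(M+2) = 3 × 0.722^2 × 0.278^1 = 0.434751
P(M+4) = 3 × 0.722^1 × 0.278^2 = 0.167397
P(M+6) = 0.278^3 = 0.021485
The M+2 peak is largest (0.434751); scaling to 100 gives 86.6 : 100.0 : 38.5 : 4.9.

86.6 : 100.0 : 38.5 : 4.9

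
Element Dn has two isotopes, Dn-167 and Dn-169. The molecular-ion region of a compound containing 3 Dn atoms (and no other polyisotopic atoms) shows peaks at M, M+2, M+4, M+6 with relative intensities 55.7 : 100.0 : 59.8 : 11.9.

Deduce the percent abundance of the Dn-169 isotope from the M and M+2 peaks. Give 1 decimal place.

37.4%

Let p = fractional abundance of Dn-167. I(M+2)/I(M) = [C(3,1)·p^2·(1−p)] / p^3 = 3·(1−p)/p = 100.0/55.7 = 1.7953
(1−p)/p = 1.7953/3 = 0.5984  ⇒  p = 1/(1 + 0.5984) = 0.6256
Dn-167: 62.6%, Dn-169: 37.4%.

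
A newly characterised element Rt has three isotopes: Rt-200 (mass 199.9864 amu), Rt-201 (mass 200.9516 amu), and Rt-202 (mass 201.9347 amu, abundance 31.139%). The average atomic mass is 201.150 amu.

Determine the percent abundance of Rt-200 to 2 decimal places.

The remaining 68.861% is split between Rt-200 (fraction x) and Rt-201 (fraction 0.68861 − x).
Substituting: 199.9864x + 200.9516(0.68861 − x) = 138.269553767
(199.9864 − 200.9516)x = -0.107727509  ⇒  x = 0.11161, y = 0.57700
Rt-200: 11.16%, Rt-201: 57.70%.

11.16%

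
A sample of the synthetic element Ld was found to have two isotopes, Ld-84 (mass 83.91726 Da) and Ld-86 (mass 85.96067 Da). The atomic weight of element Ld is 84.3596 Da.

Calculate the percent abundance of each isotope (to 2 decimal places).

With x = fraction of Ld-84 (so Ld-86 is 1 − x):
83.91726·x + 85.96067·(1 − x) = 84.3596
(83.91726 − 85.96067)·x = 84.3596 − 85.96067
x = -1.60107 / -2.04341 = 0.78353 → 78.35% Ld-84, 21.65% Ld-86.

Ld-84: 78.35%, Ld-86: 21.65%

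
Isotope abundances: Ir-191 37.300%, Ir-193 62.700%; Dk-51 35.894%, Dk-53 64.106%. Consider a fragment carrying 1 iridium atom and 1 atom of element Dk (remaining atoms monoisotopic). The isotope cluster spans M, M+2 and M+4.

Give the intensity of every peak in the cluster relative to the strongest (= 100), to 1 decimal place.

28.8 : 100.0 : 86.6

Iridium pattern (n=1): 0.3730 : 0.6270
Element Dk pattern (n=1): 0.35894 : 0.64106
Convolve the two distributions (both contribute in 2-u steps):
  M: 0.3730×0.35894 = 0.133885
  M+2: 0.3730×0.64106 + 0.6270×0.35894 = 0.464171
  M+4: 0.6270×0.64106 = 0.401945
Scale to base peak (0.464171) = 100: 28.8 : 100.0 : 86.6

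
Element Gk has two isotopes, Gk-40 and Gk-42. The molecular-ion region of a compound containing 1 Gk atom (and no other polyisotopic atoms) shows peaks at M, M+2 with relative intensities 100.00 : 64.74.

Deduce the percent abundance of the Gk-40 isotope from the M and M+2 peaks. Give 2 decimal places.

60.70%

Let p = fractional abundance of Gk-40. I(M+2)/I(M) = [C(1,1)·p^0·(1−p)] / p^1 = 1·(1−p)/p = 64.74/100.00 = 0.6474
(1−p)/p = 0.6474/1 = 0.6474  ⇒  p = 1/(1 + 0.6474) = 0.6070
Gk-40: 60.70%, Gk-42: 39.30%.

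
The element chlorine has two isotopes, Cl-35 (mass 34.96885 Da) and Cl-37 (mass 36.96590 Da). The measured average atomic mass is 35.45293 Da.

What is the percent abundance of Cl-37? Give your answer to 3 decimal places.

Writing the weighted mean with unknown fraction x of Cl-35:
34.96885·x + 36.96590·(1 − x) = 35.45293
(34.96885 − 36.96590)·x = 35.45293 − 36.96590
x = -1.51297 / -1.99705 = 0.75760 → 75.760% Cl-35, 24.240% Cl-37.

24.240%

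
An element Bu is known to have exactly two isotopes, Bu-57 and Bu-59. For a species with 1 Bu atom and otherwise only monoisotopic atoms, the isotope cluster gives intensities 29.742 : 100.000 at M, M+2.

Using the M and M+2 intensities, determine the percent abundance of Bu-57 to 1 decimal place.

If p is the fraction of Bu that is Bu-57, then I(M+2)/I(M) = [C(1,1)·p^0·(1−p)] / p^1 = 1·(1−p)/p = 100.000/29.742 = 3.3622
(1−p)/p = 3.3622/1 = 3.3622  ⇒  p = 1/(1 + 3.3622) = 0.2292
Bu-57: 22.9%, Bu-59: 77.1%.

22.9%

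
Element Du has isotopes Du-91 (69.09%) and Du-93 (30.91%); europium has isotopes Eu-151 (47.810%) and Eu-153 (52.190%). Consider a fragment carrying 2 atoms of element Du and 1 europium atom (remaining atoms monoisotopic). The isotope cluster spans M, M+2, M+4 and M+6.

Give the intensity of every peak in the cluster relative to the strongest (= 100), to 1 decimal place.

50.3 : 100.0 : 59.2 : 11.0

Element Du pattern (n=2): 0.47734281 : 0.42711438 : 0.09554281
Europium pattern (n=1): 0.4781 : 0.5219
Convolve the two distributions (both contribute in 2-u steps):
  M: 0.47734281×0.4781 = 0.228218
  M+2: 0.47734281×0.5219 + 0.42711438×0.4781 = 0.453329
  M+4: 0.42711438×0.5219 + 0.09554281×0.4781 = 0.268590
  M+6: 0.09554281×0.5219 = 0.049864
Scale to base peak (0.453329) = 100: 50.3 : 100.0 : 59.2 : 11.0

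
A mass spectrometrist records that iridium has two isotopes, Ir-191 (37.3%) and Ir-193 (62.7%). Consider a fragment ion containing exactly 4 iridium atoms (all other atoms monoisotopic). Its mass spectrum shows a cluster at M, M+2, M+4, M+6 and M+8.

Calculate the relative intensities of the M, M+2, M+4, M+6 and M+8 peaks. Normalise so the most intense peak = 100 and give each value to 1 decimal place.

5.3 : 35.4 : 89.2 : 100.0 : 42.0

Each Ir atom is independently Ir-191 (p = 0.373) or Ir-193 (q = 0.627); the cluster is the binomial expansion (p + q)^4.
P(M) = 0.373^4 = 0.019357
P(M+2) = 4 × 0.373^3 × 0.627^1 = 0.130153
P(M+4) = 6 × 0.373^2 × 0.627^2 = 0.328174
P(M+6) = 4 × 0.373^1 × 0.627^3 = 0.367766
P(M+8) = 0.627^4 = 0.154550
The M+6 peak is largest (0.367766); scaling to 100 gives 5.3 : 35.4 : 89.2 : 100.0 : 42.0.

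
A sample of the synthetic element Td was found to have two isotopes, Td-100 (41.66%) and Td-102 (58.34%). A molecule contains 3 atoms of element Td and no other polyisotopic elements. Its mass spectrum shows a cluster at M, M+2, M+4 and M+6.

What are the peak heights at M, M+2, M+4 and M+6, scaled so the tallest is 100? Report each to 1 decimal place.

17.0 : 71.4 : 100.0 : 46.7

The 3 Td atoms are independent, so intensities follow the terms of (0.4166 + 0.5834)^3.
P(M) = 0.4166^3 = 0.072303
P(M+2) = 3 × 0.4166^2 × 0.5834^1 = 0.303757
P(M+4) = 3 × 0.4166^1 × 0.5834^2 = 0.425376
P(M+6) = 0.5834^3 = 0.198563
The M+4 peak is largest (0.425376); scaling to 100 gives 17.0 : 71.4 : 100.0 : 46.7.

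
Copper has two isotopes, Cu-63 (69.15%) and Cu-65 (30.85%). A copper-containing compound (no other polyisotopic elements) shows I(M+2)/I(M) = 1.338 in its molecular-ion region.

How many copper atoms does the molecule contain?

3

With n Cu atoms, P(M+2)/P(M) = C(n,1)·p^(n−1)q / p^n = n·q/p = n · 0.3085/0.6915.
n = 1.338 × 0.6915/0.3085 = 3.00 ≈ 3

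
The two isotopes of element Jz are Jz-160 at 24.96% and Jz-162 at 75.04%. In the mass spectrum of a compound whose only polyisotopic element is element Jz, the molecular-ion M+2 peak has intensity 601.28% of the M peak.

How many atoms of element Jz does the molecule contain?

With n Jz atoms, P(M+2)/P(M) = C(n,1)·p^(n−1)q / p^n = n·q/p = n · 0.7504/0.2496.
n = 6.0128 × 0.2496/0.7504 = 2.00 ≈ 2

2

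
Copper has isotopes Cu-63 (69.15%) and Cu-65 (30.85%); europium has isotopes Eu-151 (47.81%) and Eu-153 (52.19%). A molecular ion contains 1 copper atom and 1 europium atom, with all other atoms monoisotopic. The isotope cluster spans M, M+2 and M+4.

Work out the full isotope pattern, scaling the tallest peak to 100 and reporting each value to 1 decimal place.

65.0 : 100.0 : 31.7

Copper pattern (n=1): 0.6915 : 0.3085
Europium pattern (n=1): 0.4781 : 0.5219
Convolve the two distributions (both contribute in 2-u steps):
  M: 0.6915×0.4781 = 0.330606
  M+2: 0.6915×0.5219 + 0.3085×0.4781 = 0.508388
  M+4: 0.3085×0.5219 = 0.161006
Scale to base peak (0.508388) = 100: 65.0 : 100.0 : 31.7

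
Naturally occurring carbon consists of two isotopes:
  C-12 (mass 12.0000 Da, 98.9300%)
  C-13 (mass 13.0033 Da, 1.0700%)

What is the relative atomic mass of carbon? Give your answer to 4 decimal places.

12.0107 Da

Ar = Σ fᵢ·mᵢ = 0.989300 × 12.0000 + 0.010700 × 13.0033
= 11.87160 + 0.13914 = 12.01074 Da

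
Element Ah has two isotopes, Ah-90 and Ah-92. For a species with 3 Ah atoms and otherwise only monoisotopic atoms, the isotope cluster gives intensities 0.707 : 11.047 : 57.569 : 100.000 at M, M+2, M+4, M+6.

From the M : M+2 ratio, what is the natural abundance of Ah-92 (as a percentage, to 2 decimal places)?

If p is the fraction of Ah that is Ah-90, then I(M+2)/I(M) = [C(3,1)·p^2·(1−p)] / p^3 = 3·(1−p)/p = 11.047/0.707 = 15.6252
(1−p)/p = 15.6252/3 = 5.2084  ⇒  p = 1/(1 + 5.2084) = 0.1611
Ah-90: 16.11%, Ah-92: 83.89%.

83.89%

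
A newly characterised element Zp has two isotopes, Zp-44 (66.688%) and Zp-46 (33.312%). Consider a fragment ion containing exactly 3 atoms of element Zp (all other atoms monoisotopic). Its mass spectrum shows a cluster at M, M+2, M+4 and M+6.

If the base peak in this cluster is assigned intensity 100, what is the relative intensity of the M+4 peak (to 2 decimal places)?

49.95

(0.66688 + 0.33312)^3 gives M 0.2966, M+2 0.4444, M+4 0.2220, M+6 0.0370; the largest is M+2.
P(M+2) = C(3,1) × 0.66688^2 × 0.33312^1 = 3 × 0.44472893 × 0.33312 = 0.444444 (base)
P(M+4) = C(3,2) × 0.66688^1 × 0.33312^2 = 3 × 0.66688 × 0.11096893 = 0.222009
Relative intensity = 0.222009 / 0.444444 × 100 = 49.95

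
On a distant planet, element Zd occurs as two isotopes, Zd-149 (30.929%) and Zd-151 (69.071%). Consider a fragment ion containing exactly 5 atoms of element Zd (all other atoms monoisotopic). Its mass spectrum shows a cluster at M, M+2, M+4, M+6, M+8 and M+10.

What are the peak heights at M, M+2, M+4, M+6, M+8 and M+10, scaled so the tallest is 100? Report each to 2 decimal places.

0.80 : 8.98 : 40.10 : 89.56 : 100.00 : 44.66

Each Zd atom is independently Zd-149 (p = 0.30929) or Zd-151 (q = 0.69071); the cluster is the binomial expansion (p + q)^5.
P(M) = 0.30929^5 = 0.002830
P(M+2) = 5 × 0.30929^4 × 0.69071^1 = 0.031603
P(M+4) = 10 × 0.30929^3 × 0.69071^2 = 0.141153
P(M+6) = 10 × 0.30929^2 × 0.69071^3 = 0.315224
P(M+8) = 5 × 0.30929^1 × 0.69071^4 = 0.351981
P(M+10) = 0.69071^5 = 0.157209
The M+8 peak is largest (0.351981); scaling to 100 gives 0.80 : 8.98 : 40.10 : 89.56 : 100.00 : 44.66.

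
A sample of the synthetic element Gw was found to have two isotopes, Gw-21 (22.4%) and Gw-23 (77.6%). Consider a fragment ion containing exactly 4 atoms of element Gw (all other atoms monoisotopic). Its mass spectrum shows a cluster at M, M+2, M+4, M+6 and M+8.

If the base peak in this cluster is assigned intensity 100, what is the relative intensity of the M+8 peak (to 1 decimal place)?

(0.224 + 0.776)^4 gives M 0.0025, M+2 0.0349, M+4 0.1813, M+6 0.4187, M+8 0.3626; the largest is M+6.
P(M+6) = C(4,3) × 0.224^1 × 0.776^3 = 4 × 0.2240 × 0.46728858 = 0.418691 (base)
P(M+8) = C(4,4) × 0.224^0 × 0.776^4 = 1 × 1.0000 × 0.36261593 = 0.362616
Relative intensity = 0.362616 / 0.418691 × 100 = 86.6

86.6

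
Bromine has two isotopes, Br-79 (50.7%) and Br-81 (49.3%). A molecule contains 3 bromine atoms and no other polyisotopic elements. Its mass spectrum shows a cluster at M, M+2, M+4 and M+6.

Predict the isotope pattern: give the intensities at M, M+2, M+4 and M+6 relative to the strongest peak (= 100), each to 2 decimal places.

34.28 : 100.00 : 97.24 : 31.52

Expanding (0.507 + 0.493)^3:
P(M) = 0.507^3 = 0.130324
P(M+2) = 3 × 0.507^2 × 0.493^1 = 0.380175
P(M+4) = 3 × 0.507^1 × 0.493^2 = 0.369678
P(M+6) = 0.493^3 = 0.119823
The M+2 peak is largest (0.380175); scaling to 100 gives 34.28 : 100.00 : 97.24 : 31.52.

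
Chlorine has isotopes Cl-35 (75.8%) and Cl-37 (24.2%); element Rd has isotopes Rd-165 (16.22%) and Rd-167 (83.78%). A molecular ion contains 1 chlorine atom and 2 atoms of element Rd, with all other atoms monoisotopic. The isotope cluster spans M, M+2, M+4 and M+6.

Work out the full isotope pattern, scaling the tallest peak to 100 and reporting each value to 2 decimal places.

3.34 : 35.53 : 100.00 : 28.41

Chlorine pattern (n=1): 0.7580 : 0.2420
Element Rd pattern (n=2): 0.02630884 : 0.27178232 : 0.70190884
Convolve the two distributions (both contribute in 2-u steps):
  M: 0.7580×0.02630884 = 0.019942
  M+2: 0.7580×0.27178232 + 0.2420×0.02630884 = 0.212378
  M+4: 0.7580×0.70190884 + 0.2420×0.27178232 = 0.597818
  M+6: 0.2420×0.70190884 = 0.169862
Scale to base peak (0.597818) = 100: 3.34 : 35.53 : 100.00 : 28.41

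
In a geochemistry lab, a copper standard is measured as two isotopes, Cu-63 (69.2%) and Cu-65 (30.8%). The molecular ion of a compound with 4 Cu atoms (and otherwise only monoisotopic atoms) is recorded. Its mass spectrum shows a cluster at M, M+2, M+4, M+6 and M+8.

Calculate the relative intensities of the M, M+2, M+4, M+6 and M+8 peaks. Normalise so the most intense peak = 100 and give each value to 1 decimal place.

The 4 Cu atoms are independent, so intensities follow the terms of (0.692 + 0.308)^4.
P(M) = 0.692^4 = 0.229311
P(M+2) = 4 × 0.692^3 × 0.308^1 = 0.408253
P(M+4) = 6 × 0.692^2 × 0.308^2 = 0.272562
P(M+6) = 4 × 0.692^1 × 0.308^3 = 0.080876
P(M+8) = 0.308^4 = 0.008999
The M+2 peak is largest (0.408253); scaling to 100 gives 56.2 : 100.0 : 66.8 : 19.8 : 2.2.

56.2 : 100.0 : 66.8 : 19.8 : 2.2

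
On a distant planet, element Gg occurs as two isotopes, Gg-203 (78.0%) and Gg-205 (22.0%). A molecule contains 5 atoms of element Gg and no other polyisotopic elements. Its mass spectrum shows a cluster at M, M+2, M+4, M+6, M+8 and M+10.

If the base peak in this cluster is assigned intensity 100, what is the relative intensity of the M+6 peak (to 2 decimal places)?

15.91

(0.780 + 0.220)^5 gives M 0.2887, M+2 0.4072, M+4 0.2297, M+6 0.0648, M+8 0.0091, M+10 0.0005; the largest is M+2.
P(M+2) = C(5,1) × 0.780^4 × 0.220^1 = 5 × 0.37015056 × 0.2200 = 0.407166 (base)
P(M+6) = C(5,3) × 0.780^2 × 0.220^3 = 10 × 0.6084 × 0.010648 = 0.064782
Relative intensity = 0.064782 / 0.407166 × 100 = 15.91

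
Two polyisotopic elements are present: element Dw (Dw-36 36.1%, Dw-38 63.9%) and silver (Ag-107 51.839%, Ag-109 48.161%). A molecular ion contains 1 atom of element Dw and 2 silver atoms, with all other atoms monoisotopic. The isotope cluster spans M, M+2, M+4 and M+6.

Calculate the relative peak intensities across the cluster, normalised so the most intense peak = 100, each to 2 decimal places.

24.08 : 87.38 : 100.00 : 36.80

Element Dw pattern (n=1): 0.3610 : 0.6390
Silver pattern (n=2): 0.26872819 : 0.49932362 : 0.23194819
Convolve the two distributions (both contribute in 2-u steps):
  M: 0.3610×0.26872819 = 0.097011
  M+2: 0.3610×0.49932362 + 0.6390×0.26872819 = 0.351973
  M+4: 0.3610×0.23194819 + 0.6390×0.49932362 = 0.402801
  M+6: 0.6390×0.23194819 = 0.148215
Scale to base peak (0.402801) = 100: 24.08 : 87.38 : 100.00 : 36.80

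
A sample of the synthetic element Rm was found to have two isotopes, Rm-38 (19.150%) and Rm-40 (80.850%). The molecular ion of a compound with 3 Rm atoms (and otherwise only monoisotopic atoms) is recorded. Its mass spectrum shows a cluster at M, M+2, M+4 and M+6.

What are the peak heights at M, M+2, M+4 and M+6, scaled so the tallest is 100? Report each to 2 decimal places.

1.33 : 16.83 : 71.06 : 100.00

Expanding (0.19150 + 0.80850)^3:
P(M) = 0.19150^3 = 0.007023
P(M+2) = 3 × 0.19150^2 × 0.80850^1 = 0.088949
P(M+4) = 3 × 0.19150^1 × 0.80850^2 = 0.375535
P(M+6) = 0.80850^3 = 0.528494
The M+6 peak is largest (0.528494); scaling to 100 gives 1.33 : 16.83 : 71.06 : 100.00.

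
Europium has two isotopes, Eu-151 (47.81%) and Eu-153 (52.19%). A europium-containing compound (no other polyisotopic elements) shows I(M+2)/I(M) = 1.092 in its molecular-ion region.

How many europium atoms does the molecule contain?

The M+2/M ratio from n Eu atoms is n · q/p = n · 0.5219/0.4781.
n = 1.092 × 0.4781/0.5219 = 1.00 ≈ 1

1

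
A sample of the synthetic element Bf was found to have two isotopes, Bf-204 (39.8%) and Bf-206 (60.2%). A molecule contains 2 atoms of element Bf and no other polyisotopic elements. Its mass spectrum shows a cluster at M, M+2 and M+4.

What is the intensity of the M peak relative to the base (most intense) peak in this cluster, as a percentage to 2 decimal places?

(0.398 + 0.602)^2 gives M 0.1584, M+2 0.4792, M+4 0.3624; the largest is M+2.
P(M+2) = C(2,1) × 0.398^1 × 0.602^1 = 2 × 0.3980 × 0.6020 = 0.479192 (base)
P(M) = C(2,0) × 0.398^2 × 0.602^0 = 1 × 0.158404 × 1.0000 = 0.158404
Relative intensity = 0.158404 / 0.479192 × 100 = 33.06

33.06%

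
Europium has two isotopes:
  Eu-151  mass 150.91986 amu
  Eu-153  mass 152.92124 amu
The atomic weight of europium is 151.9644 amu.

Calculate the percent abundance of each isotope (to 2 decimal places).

Eu-151: 47.81%, Eu-153: 52.19%

With x = fraction of Eu-151 (so Eu-153 is 1 − x):
150.91986·x + 152.92124·(1 − x) = 151.9644
(150.91986 − 152.92124)·x = 151.9644 − 152.92124
x = -0.95684 / -2.00138 = 0.47809 → 47.81% Eu-151, 52.19% Eu-153.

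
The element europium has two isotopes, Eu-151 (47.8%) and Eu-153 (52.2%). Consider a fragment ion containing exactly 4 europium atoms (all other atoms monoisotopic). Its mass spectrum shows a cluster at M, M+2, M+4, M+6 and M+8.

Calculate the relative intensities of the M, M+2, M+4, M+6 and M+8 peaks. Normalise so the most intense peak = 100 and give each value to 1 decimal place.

Each Eu atom is independently Eu-151 (p = 0.478) or Eu-153 (q = 0.522); the cluster is the binomial expansion (p + q)^4.
P(M) = 0.478^4 = 0.052205
P(M+2) = 4 × 0.478^3 × 0.522^1 = 0.228042
P(M+4) = 6 × 0.478^2 × 0.522^2 = 0.373549
P(M+6) = 4 × 0.478^1 × 0.522^3 = 0.271956
P(M+8) = 0.522^4 = 0.074248
The M+4 peak is largest (0.373549); scaling to 100 gives 14.0 : 61.0 : 100.0 : 72.8 : 19.9.

14.0 : 61.0 : 100.0 : 72.8 : 19.9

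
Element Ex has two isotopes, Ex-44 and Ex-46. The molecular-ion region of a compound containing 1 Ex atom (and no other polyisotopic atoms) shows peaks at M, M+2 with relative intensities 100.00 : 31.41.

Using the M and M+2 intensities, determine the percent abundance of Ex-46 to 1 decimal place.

Let p = fractional abundance of Ex-44. I(M+2)/I(M) = [C(1,1)·p^0·(1−p)] / p^1 = 1·(1−p)/p = 31.41/100.00 = 0.3141
(1−p)/p = 0.3141/1 = 0.3141  ⇒  p = 1/(1 + 0.3141) = 0.7610
Ex-44: 76.1%, Ex-46: 23.9%.

23.9%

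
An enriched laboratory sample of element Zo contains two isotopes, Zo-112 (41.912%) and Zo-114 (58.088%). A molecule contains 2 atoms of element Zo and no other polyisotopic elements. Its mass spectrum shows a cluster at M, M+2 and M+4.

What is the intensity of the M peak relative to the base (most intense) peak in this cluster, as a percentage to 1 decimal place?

Term probabilities: M 0.1757, M+2 0.4869, M+4 0.3374. Base peak = M+2.
P(M+2) = C(2,1) × 0.41912^1 × 0.58088^1 = 2 × 0.41912 × 0.58088 = 0.486917 (base)
P(M) = C(2,0) × 0.41912^2 × 0.58088^0 = 1 × 0.17566157 × 1.0000 = 0.175662
Relative intensity = 0.175662 / 0.486917 × 100 = 36.1

36.1%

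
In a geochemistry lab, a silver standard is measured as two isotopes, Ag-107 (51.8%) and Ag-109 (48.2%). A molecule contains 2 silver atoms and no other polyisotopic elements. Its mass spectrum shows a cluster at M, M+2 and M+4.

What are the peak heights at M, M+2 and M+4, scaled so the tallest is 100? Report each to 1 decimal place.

53.7 : 100.0 : 46.5

Expanding (0.518 + 0.482)^2:
P(M) = 0.518^2 = 0.268324
P(M+2) = 2 × 0.518^1 × 0.482^1 = 0.499352
P(M+4) = 0.482^2 = 0.232324
The M+2 peak is largest (0.499352); scaling to 100 gives 53.7 : 100.0 : 46.5.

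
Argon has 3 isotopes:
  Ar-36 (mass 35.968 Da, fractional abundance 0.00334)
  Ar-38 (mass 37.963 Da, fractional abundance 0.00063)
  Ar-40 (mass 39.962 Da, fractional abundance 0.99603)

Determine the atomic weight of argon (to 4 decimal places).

Ar = Σ fᵢ·mᵢ = 0.00334 × 35.968 + 0.00063 × 37.963 + 0.99603 × 39.962
= 0.12013 + 0.02392 + 39.80335 = 39.94740 Da

39.9474 Da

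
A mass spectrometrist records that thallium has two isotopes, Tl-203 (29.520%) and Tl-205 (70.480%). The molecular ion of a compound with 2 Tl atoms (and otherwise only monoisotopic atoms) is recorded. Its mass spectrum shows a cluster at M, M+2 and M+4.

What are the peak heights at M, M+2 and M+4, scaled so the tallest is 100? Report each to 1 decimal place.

17.5 : 83.8 : 100.0

Each Tl atom is independently Tl-203 (p = 0.29520) or Tl-205 (q = 0.70480); the cluster is the binomial expansion (p + q)^2.
P(M) = 0.29520^2 = 0.087143
P(M+2) = 2 × 0.29520^1 × 0.70480^1 = 0.416114
P(M+4) = 0.70480^2 = 0.496743
The M+4 peak is largest (0.496743); scaling to 100 gives 17.5 : 83.8 : 100.0.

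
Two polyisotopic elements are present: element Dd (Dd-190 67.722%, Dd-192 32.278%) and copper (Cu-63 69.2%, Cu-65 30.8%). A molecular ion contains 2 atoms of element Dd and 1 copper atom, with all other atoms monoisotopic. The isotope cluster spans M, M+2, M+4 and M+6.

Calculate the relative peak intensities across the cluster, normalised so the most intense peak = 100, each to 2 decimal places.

71.51 : 100.00 : 46.59 : 7.23

Element Dd pattern (n=2): 0.45862693 : 0.43718614 : 0.10418693
Copper pattern (n=1): 0.6920 : 0.3080
Convolve the two distributions (both contribute in 2-u steps):
  M: 0.45862693×0.6920 = 0.317370
  M+2: 0.45862693×0.3080 + 0.43718614×0.6920 = 0.443790
  M+4: 0.43718614×0.3080 + 0.10418693×0.6920 = 0.206751
  M+6: 0.10418693×0.3080 = 0.032090
Scale to base peak (0.443790) = 100: 71.51 : 100.00 : 46.59 : 7.23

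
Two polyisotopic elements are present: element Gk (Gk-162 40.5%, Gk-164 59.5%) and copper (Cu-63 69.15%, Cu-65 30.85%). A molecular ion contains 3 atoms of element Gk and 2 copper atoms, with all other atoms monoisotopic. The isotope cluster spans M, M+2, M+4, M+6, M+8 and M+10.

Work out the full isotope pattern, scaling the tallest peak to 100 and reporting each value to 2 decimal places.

9.43 : 49.97 : 100.00 : 92.64 : 38.83 : 5.95

Element Gk pattern (n=3): 0.06643013 : 0.29278463 : 0.43014038 : 0.21064487
Copper pattern (n=2): 0.47817225 : 0.4266555 : 0.09517225
Convolve the two distributions (both contribute in 2-u steps):
  M: 0.06643013×0.47817225 = 0.031765
  M+2: 0.06643013×0.4266555 + 0.29278463×0.47817225 = 0.168344
  M+4: 0.06643013×0.09517225 + 0.29278463×0.4266555 + 0.43014038×0.47817225 = 0.336922
  M+6: 0.29278463×0.09517225 + 0.43014038×0.4266555 + 0.21064487×0.47817225 = 0.312111
  M+8: 0.43014038×0.09517225 + 0.21064487×0.4266555 = 0.130810
  M+10: 0.21064487×0.09517225 = 0.020048
Scale to base peak (0.336922) = 100: 9.43 : 49.97 : 100.00 : 92.64 : 38.83 : 5.95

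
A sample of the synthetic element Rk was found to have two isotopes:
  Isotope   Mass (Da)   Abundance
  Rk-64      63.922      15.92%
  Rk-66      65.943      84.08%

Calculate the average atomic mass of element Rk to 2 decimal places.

65.62 Da

Ar = Σ fᵢ·mᵢ = 0.1592 × 63.922 + 0.8408 × 65.943
= 10.1764 + 55.4449 = 65.6213 Da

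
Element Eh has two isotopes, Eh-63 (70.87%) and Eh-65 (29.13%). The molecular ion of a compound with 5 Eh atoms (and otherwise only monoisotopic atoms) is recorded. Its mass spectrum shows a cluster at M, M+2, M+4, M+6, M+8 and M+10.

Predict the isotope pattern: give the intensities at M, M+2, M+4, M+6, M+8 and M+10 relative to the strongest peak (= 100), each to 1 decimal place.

Each Eh atom is independently Eh-63 (p = 0.7087) or Eh-65 (q = 0.2913); the cluster is the binomial expansion (p + q)^5.
P(M) = 0.7087^5 = 0.178777
P(M+2) = 5 × 0.7087^4 × 0.2913^1 = 0.367418
P(M+4) = 10 × 0.7087^3 × 0.2913^2 = 0.302043
P(M+6) = 10 × 0.7087^2 × 0.2913^3 = 0.124150
P(M+8) = 5 × 0.7087^1 × 0.2913^4 = 0.025515
P(M+10) = 0.2913^5 = 0.002098
The M+2 peak is largest (0.367418); scaling to 100 gives 48.7 : 100.0 : 82.2 : 33.8 : 6.9 : 0.6.

48.7 : 100.0 : 82.2 : 33.8 : 6.9 : 0.6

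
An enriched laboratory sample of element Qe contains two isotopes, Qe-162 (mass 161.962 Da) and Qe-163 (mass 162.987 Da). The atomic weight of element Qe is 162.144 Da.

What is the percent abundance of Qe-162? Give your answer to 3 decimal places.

82.244%

Writing the weighted mean with unknown fraction x of Qe-162:
161.962·x + 162.987·(1 − x) = 162.144
(161.962 − 162.987)·x = 162.144 − 162.987
x = -0.843 / -1.025 = 0.82244 → 82.244% Qe-162, 17.756% Qe-163.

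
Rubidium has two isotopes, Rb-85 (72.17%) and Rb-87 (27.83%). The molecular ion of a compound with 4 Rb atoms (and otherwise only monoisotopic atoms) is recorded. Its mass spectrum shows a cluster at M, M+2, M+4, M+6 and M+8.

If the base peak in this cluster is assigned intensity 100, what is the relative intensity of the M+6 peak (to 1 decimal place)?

Term probabilities: M 0.2713, M+2 0.4184, M+4 0.2420, M+6 0.0622, M+8 0.0060. Base peak = M+2.
P(M+2) = C(4,1) × 0.7217^3 × 0.2783^1 = 4 × 0.37589809 × 0.2783 = 0.418450 (base)
P(M+6) = C(4,3) × 0.7217^1 × 0.2783^3 = 4 × 0.7217 × 0.02155458 = 0.062224
Relative intensity = 0.062224 / 0.418450 × 100 = 14.9

14.9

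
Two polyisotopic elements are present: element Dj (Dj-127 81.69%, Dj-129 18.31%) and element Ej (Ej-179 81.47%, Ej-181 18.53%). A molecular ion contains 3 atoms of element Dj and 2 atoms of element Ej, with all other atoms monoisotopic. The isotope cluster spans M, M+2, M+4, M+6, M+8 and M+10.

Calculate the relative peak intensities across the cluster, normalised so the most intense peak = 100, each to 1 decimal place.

Element Dj pattern (n=3): 0.54513829 : 0.36656196 : 0.08216121 : 0.00613854
Element Ej pattern (n=2): 0.66373609 : 0.30192782 : 0.03433609
Convolve the two distributions (both contribute in 2-u steps):
  M: 0.54513829×0.66373609 = 0.361828
  M+2: 0.54513829×0.30192782 + 0.36656196×0.66373609 = 0.407893
  M+4: 0.54513829×0.03433609 + 0.36656196×0.30192782 + 0.08216121×0.66373609 = 0.183927
  M+6: 0.36656196×0.03433609 + 0.08216121×0.30192782 + 0.00613854×0.66373609 = 0.041467
  M+8: 0.08216121×0.03433609 + 0.00613854×0.30192782 = 0.004674
  M+10: 0.00613854×0.03433609 = 0.000211
Scale to base peak (0.407893) = 100: 88.7 : 100.0 : 45.1 : 10.2 : 1.1 : 0.1

88.7 : 100.0 : 45.1 : 10.2 : 1.1 : 0.1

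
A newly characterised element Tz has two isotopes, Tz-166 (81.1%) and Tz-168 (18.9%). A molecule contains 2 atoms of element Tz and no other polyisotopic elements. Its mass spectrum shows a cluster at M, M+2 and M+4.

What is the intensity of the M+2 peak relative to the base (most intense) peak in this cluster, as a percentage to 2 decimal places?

Binomial terms of (0.811 + 0.189)^2: M 0.6577, M+2 0.3066, M+4 0.0357 → M is the base peak.
P(M) = C(2,0) × 0.811^2 × 0.189^0 = 1 × 0.657721 × 1.0000 = 0.657721 (base)
P(M+2) = C(2,1) × 0.811^1 × 0.189^1 = 2 × 0.8110 × 0.1890 = 0.306558
Relative intensity = 0.306558 / 0.657721 × 100 = 46.61

46.61%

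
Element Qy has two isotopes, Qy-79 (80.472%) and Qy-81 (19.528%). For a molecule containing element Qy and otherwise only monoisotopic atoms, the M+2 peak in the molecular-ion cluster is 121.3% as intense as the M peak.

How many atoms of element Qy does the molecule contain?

The M+2/M ratio from n Qy atoms is n · q/p = n · 0.19528/0.80472.
n = 1.213 × 0.80472/0.19528 = 5.00 ≈ 5

5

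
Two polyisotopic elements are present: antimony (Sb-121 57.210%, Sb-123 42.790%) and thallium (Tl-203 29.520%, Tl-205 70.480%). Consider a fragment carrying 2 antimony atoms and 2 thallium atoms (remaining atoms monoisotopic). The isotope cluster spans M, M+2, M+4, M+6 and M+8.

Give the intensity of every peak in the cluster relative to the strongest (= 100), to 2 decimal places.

Antimony pattern (n=2): 0.32729841 : 0.48960318 : 0.18309841
Thallium pattern (n=2): 0.08714304 : 0.41611392 : 0.49674304
Convolve the two distributions (both contribute in 2-u steps):
  M: 0.32729841×0.08714304 = 0.028522
  M+2: 0.32729841×0.41611392 + 0.48960318×0.08714304 = 0.178859
  M+4: 0.32729841×0.49674304 + 0.48960318×0.41611392 + 0.18309841×0.08714304 = 0.382270
  M+6: 0.48960318×0.49674304 + 0.18309841×0.41611392 = 0.319397
  M+8: 0.18309841×0.49674304 = 0.090953
Scale to base peak (0.382270) = 100: 7.46 : 46.79 : 100.00 : 83.55 : 23.79

7.46 : 46.79 : 100.00 : 83.55 : 23.79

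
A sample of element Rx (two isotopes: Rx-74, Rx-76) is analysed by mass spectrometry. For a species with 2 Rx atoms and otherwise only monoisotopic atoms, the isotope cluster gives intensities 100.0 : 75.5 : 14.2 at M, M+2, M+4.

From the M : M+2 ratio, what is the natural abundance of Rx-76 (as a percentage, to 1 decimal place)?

Write p for the Rx-74 fraction. I(M+2)/I(M) = [C(2,1)·p^1·(1−p)] / p^2 = 2·(1−p)/p = 75.5/100.0 = 0.7550
(1−p)/p = 0.7550/2 = 0.3775  ⇒  p = 1/(1 + 0.3775) = 0.7260
Rx-74: 72.6%, Rx-76: 27.4%.

27.4%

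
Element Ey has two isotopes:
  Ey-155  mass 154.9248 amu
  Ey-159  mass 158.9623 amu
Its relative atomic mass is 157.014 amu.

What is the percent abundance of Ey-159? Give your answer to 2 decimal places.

51.74%

Let x be the fractional abundance of Ey-155; then Ey-159 has abundance 1 − x.
154.9248·x + 158.9623·(1 − x) = 157.014
(154.9248 − 158.9623)·x = 157.014 − 158.9623
x = -1.9483 / -4.0375 = 0.48255 → 48.26% Ey-155, 51.74% Ey-159.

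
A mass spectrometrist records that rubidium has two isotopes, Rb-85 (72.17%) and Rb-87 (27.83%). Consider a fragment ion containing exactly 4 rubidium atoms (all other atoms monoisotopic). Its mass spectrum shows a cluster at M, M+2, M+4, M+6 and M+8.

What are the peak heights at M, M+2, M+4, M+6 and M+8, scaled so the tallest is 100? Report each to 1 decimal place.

The 4 Rb atoms are independent, so intensities follow the terms of (0.7217 + 0.2783)^4.
P(M) = 0.7217^4 = 0.271286
P(M+2) = 4 × 0.7217^3 × 0.2783^1 = 0.418450
P(M+4) = 6 × 0.7217^2 × 0.2783^2 = 0.242042
P(M+6) = 4 × 0.7217^1 × 0.2783^3 = 0.062224
P(M+8) = 0.2783^4 = 0.005999
The M+2 peak is largest (0.418450); scaling to 100 gives 64.8 : 100.0 : 57.8 : 14.9 : 1.4.

64.8 : 100.0 : 57.8 : 14.9 : 1.4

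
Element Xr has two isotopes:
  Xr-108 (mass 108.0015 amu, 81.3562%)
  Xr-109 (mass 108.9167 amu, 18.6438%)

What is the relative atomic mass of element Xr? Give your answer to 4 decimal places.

Average mass = Σ (abundance × isotope mass) = 0.813562 × 108.0015 + 0.186438 × 108.9167
= 87.86592 + 20.30621 = 108.17213 amu

108.1721 amu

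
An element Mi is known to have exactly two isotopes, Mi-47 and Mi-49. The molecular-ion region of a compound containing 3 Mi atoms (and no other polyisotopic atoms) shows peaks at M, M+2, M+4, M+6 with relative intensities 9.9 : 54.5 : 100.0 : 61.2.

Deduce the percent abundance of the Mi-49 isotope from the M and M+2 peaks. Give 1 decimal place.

64.7%

Write p for the Mi-47 fraction. I(M+2)/I(M) = [C(3,1)·p^2·(1−p)] / p^3 = 3·(1−p)/p = 54.5/9.9 = 5.5051
(1−p)/p = 5.5051/3 = 1.8350  ⇒  p = 1/(1 + 1.8350) = 0.3527
Mi-47: 35.3%, Mi-49: 64.7%.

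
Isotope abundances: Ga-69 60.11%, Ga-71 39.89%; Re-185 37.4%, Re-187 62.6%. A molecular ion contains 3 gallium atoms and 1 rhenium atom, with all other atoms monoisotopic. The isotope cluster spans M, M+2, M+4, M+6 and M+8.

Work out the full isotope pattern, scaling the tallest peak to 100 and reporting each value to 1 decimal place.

Gallium pattern (n=3): 0.21719018 : 0.43239309 : 0.28694328 : 0.06347345
Rhenium pattern (n=1): 0.3740 : 0.6260
Convolve the two distributions (both contribute in 2-u steps):
  M: 0.21719018×0.3740 = 0.081229
  M+2: 0.21719018×0.6260 + 0.43239309×0.3740 = 0.297676
  M+4: 0.43239309×0.6260 + 0.28694328×0.3740 = 0.377995
  M+6: 0.28694328×0.6260 + 0.06347345×0.3740 = 0.203366
  M+8: 0.06347345×0.6260 = 0.039734
Scale to base peak (0.377995) = 100: 21.5 : 78.8 : 100.0 : 53.8 : 10.5

21.5 : 78.8 : 100.0 : 53.8 : 10.5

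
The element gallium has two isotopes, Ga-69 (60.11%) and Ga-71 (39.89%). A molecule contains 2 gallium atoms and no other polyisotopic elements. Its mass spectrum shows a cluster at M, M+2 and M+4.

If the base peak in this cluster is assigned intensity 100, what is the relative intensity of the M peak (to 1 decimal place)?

75.3

(0.6011 + 0.3989)^2 gives M 0.3613, M+2 0.4796, M+4 0.1591; the largest is M+2.
P(M+2) = C(2,1) × 0.6011^1 × 0.3989^1 = 2 × 0.6011 × 0.3989 = 0.479558 (base)
P(M) = C(2,0) × 0.6011^2 × 0.3989^0 = 1 × 0.36132121 × 1.0000 = 0.361321
Relative intensity = 0.361321 / 0.479558 × 100 = 75.3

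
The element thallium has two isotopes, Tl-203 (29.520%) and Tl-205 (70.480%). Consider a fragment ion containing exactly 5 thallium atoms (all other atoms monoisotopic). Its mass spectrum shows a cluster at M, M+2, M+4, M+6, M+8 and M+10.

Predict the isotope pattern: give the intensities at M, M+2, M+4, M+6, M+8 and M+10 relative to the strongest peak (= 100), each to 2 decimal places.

Expanding (0.29520 + 0.70480)^5:
P(M) = 0.29520^5 = 0.002242
P(M+2) = 5 × 0.29520^4 × 0.70480^1 = 0.026761
P(M+4) = 10 × 0.29520^3 × 0.70480^2 = 0.127785
P(M+6) = 10 × 0.29520^2 × 0.70480^3 = 0.305092
P(M+8) = 5 × 0.29520^1 × 0.70480^4 = 0.364208
P(M+10) = 0.70480^5 = 0.173912
The M+8 peak is largest (0.364208); scaling to 100 gives 0.62 : 7.35 : 35.09 : 83.77 : 100.00 : 47.75.

0.62 : 7.35 : 35.09 : 83.77 : 100.00 : 47.75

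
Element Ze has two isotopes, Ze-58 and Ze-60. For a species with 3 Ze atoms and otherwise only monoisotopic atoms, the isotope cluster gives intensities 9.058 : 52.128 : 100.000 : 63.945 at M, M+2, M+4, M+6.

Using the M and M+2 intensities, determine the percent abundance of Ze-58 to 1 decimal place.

Let p = fractional abundance of Ze-58. I(M+2)/I(M) = [C(3,1)·p^2·(1−p)] / p^3 = 3·(1−p)/p = 52.128/9.058 = 5.7549
(1−p)/p = 5.7549/3 = 1.9183  ⇒  p = 1/(1 + 1.9183) = 0.3427
Ze-58: 34.3%, Ze-60: 65.7%.

34.3%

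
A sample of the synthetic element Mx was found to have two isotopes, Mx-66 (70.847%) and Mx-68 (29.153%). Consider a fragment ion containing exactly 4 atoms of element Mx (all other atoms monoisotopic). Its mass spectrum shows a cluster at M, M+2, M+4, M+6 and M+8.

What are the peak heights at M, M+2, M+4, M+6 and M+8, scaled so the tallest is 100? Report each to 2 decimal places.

60.75 : 100.00 : 61.72 : 16.93 : 1.74

Each Mx atom is independently Mx-66 (p = 0.70847) or Mx-68 (q = 0.29153); the cluster is the binomial expansion (p + q)^4.
P(M) = 0.70847^4 = 0.251933
P(M+2) = 4 × 0.70847^3 × 0.29153^1 = 0.414675
P(M+4) = 6 × 0.70847^2 × 0.29153^2 = 0.255953
P(M+6) = 4 × 0.70847^1 × 0.29153^3 = 0.070215
P(M+8) = 0.29153^4 = 0.007223
The M+2 peak is largest (0.414675); scaling to 100 gives 60.75 : 100.00 : 61.72 : 16.93 : 1.74.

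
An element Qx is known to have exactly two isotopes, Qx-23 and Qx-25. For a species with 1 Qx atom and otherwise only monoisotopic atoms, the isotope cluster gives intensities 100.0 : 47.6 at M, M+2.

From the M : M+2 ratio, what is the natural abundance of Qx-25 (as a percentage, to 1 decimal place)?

32.2%

Write p for the Qx-23 fraction. I(M+2)/I(M) = [C(1,1)·p^0·(1−p)] / p^1 = 1·(1−p)/p = 47.6/100.0 = 0.4760
(1−p)/p = 0.4760/1 = 0.4760  ⇒  p = 1/(1 + 0.4760) = 0.6775
Qx-23: 67.8%, Qx-25: 32.2%.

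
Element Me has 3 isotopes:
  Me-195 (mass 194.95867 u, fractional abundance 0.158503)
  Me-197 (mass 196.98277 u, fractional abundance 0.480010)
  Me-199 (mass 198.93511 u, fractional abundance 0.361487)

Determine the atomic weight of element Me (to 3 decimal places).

197.368 u

Ar = Σ fᵢ·mᵢ = 0.158503 × 194.95867 + 0.480010 × 196.98277 + 0.361487 × 198.93511
= 30.901534 + 94.553699 + 71.912456 = 197.367689 u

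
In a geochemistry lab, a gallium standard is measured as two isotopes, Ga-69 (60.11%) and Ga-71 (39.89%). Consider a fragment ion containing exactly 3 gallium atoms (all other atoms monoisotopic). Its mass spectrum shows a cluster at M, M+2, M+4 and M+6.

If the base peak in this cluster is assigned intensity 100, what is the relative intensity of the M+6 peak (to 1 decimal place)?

Binomial terms of (0.6011 + 0.3989)^3: M 0.2172, M+2 0.4324, M+4 0.2869, M+6 0.0635 → M+2 is the base peak.
P(M+2) = C(3,1) × 0.6011^2 × 0.3989^1 = 3 × 0.36132121 × 0.3989 = 0.432393 (base)
P(M+6) = C(3,3) × 0.6011^0 × 0.3989^3 = 1 × 1.0000 × 0.06347345 = 0.063473
Relative intensity = 0.063473 / 0.432393 × 100 = 14.7

14.7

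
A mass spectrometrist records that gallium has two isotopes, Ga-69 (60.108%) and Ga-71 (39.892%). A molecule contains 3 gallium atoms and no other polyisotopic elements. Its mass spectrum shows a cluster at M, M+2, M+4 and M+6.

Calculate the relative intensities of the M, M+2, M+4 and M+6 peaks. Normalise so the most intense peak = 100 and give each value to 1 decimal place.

50.2 : 100.0 : 66.4 : 14.7

The 3 Ga atoms are independent, so intensities follow the terms of (0.60108 + 0.39892)^3.
P(M) = 0.60108^3 = 0.217169
P(M+2) = 3 × 0.60108^2 × 0.39892^1 = 0.432386
P(M+4) = 3 × 0.60108^1 × 0.39892^2 = 0.286963
P(M+6) = 0.39892^3 = 0.063483
The M+2 peak is largest (0.432386); scaling to 100 gives 50.2 : 100.0 : 66.4 : 14.7.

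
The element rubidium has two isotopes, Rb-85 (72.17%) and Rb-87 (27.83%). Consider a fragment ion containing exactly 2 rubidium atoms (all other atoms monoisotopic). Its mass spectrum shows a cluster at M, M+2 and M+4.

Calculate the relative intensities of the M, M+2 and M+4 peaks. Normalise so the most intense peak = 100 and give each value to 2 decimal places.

Each Rb atom is independently Rb-85 (p = 0.7217) or Rb-87 (q = 0.2783); the cluster is the binomial expansion (p + q)^2.
P(M) = 0.7217^2 = 0.520851
P(M+2) = 2 × 0.7217^1 × 0.2783^1 = 0.401698
P(M+4) = 0.2783^2 = 0.077451
The M peak is largest (0.520851); scaling to 100 gives 100.00 : 77.12 : 14.87.

100.00 : 77.12 : 14.87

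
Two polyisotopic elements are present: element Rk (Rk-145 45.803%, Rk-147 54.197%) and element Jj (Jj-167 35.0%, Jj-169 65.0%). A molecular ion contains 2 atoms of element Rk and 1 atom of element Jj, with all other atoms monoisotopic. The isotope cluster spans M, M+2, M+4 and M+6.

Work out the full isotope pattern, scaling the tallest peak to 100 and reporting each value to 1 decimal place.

17.3 : 72.9 : 100.0 : 44.9

Element Rk pattern (n=2): 0.20979148 : 0.49647704 : 0.29373148
Element Jj pattern (n=1): 0.3500 : 0.6500
Convolve the two distributions (both contribute in 2-u steps):
  M: 0.20979148×0.3500 = 0.073427
  M+2: 0.20979148×0.6500 + 0.49647704×0.3500 = 0.310131
  M+4: 0.49647704×0.6500 + 0.29373148×0.3500 = 0.425516
  M+6: 0.29373148×0.6500 = 0.190925
Scale to base peak (0.425516) = 100: 17.3 : 72.9 : 100.0 : 44.9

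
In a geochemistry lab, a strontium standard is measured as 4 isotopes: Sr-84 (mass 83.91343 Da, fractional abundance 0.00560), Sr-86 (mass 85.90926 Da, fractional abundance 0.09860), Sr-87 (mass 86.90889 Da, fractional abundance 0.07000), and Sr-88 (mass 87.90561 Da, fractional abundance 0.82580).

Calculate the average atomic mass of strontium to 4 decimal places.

Average mass = Σ (abundance × isotope mass) = 0.00560 × 83.91343 + 0.09860 × 85.90926 + 0.07000 × 86.90889 + 0.82580 × 87.90561
= 0.469915 + 8.470653 + 6.083622 + 72.592453 = 87.616643 Da

87.6166 Da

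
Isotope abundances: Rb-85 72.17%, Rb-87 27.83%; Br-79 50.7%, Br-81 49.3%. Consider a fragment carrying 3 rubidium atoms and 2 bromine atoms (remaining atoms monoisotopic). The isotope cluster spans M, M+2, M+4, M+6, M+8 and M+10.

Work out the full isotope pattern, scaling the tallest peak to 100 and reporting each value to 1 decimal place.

27.5 : 85.2 : 100.0 : 55.4 : 14.6 : 1.5

Rubidium pattern (n=3): 0.37589809 : 0.43485841 : 0.16768892 : 0.02155458
Bromine pattern (n=2): 0.257049 : 0.499902 : 0.243049
Convolve the two distributions (both contribute in 2-u steps):
  M: 0.37589809×0.257049 = 0.096624
  M+2: 0.37589809×0.499902 + 0.43485841×0.257049 = 0.299692
  M+4: 0.37589809×0.243049 + 0.43485841×0.499902 + 0.16768892×0.257049 = 0.351853
  M+6: 0.43485841×0.243049 + 0.16768892×0.499902 + 0.02155458×0.257049 = 0.195061
  M+8: 0.16768892×0.243049 + 0.02155458×0.499902 = 0.051532
  M+10: 0.02155458×0.243049 = 0.005239
Scale to base peak (0.351853) = 100: 27.5 : 85.2 : 100.0 : 55.4 : 14.6 : 1.5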